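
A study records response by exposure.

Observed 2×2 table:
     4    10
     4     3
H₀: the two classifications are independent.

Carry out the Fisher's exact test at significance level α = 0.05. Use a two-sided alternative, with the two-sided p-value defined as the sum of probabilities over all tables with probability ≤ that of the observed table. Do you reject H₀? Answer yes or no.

Margins: r₁=14, r₂=7, c₁=8, c₂=13, n=21
p_obs = C(14,4)·C(7,4)/C(21,8); sum pmf over tables with pmf ≤ p_obs
p-value (two-sided) = 0.34575
At α=0.05: p ≥ α → fail to reject H₀

reject H₀: no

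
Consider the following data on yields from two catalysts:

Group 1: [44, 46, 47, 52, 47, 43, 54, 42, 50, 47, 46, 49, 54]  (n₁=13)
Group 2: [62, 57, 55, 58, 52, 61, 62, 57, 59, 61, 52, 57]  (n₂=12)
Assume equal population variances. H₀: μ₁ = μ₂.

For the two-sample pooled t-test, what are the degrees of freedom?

degrees of freedom = 23

df = n₁ + n₂ − 2 = 13 + 12 − 2 = 23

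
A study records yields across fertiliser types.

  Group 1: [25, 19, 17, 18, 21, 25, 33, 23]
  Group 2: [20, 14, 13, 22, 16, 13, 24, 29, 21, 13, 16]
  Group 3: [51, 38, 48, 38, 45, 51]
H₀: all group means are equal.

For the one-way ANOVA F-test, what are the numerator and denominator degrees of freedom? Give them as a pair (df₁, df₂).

k = 3 groups, N = 25 total
df = (k−1, N−k) = (3−1, 25−3) = (2, 22)

degrees of freedom = [2, 22]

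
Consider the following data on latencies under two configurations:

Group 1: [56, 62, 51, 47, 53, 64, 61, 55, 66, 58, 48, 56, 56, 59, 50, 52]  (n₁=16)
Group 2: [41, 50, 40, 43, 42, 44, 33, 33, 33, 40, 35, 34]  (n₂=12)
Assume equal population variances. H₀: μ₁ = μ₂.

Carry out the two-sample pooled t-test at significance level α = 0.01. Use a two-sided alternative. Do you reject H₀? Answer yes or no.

x̄₁=55.875, s₁=5.596, n₁=16
x̄₂=39.000, s₂=5.444, n₂=12
s_p² = [15·5.596² + 11·5.444²]/26 = 30.6058
SE = √(s_p²·(1/16+1/12)) = 2.1127
t = (55.875−39.000)/2.1127 = 7.9876
df = 26
p-value (two-sided) = 0.00000
At α=0.01: p < α → reject H₀

reject H₀: yes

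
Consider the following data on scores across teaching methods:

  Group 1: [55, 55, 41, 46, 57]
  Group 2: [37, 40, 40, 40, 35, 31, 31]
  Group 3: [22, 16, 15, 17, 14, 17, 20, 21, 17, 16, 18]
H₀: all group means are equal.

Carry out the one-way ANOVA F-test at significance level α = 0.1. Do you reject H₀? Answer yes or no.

Group means [50.80, 36.29, 17.55], grand mean 30.478
SSB = Σnᵢ(x̄ᵢ−x̄)² = 4140.783; SSW = ΣΣ(x−x̄ᵢ)² = 354.956
MSB = 4140.783/2 = 2070.3916; MSW = 354.956/20 = 17.7478
F = MSB/MSW = 116.6563
df = (2, 20)
p-value (upper-tail) = 0.00000
At α=0.1: p < α → reject H₀

reject H₀: yes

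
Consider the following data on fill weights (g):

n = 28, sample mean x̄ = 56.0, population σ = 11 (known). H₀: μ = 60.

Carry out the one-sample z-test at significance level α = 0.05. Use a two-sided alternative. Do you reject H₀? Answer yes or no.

SE = σ/√n = 11/√28 = 2.0788
z = (x̄−μ₀)/SE = (56.0−60)/2.0788 = -1.9242
p-value (two-sided) = 0.05433
At α=0.05: p ≥ α → fail to reject H₀

reject H₀: no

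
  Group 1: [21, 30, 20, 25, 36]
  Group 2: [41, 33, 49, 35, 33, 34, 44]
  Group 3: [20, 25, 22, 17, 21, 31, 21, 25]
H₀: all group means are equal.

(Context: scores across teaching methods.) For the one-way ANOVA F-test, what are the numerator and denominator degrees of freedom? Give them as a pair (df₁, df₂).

k = 3 groups, N = 20 total
df = (k−1, N−k) = (3−1, 20−3) = (2, 17)

degrees of freedom = [2, 17]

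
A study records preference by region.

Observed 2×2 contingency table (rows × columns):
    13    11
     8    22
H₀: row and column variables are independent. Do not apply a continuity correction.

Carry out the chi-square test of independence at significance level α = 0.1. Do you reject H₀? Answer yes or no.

Row totals [24, 30], col totals [21, 33], n=54
χ² = (13−9.33)²/9.33 + (11−14.67)²/14.67 + (8−11.67)²/11.67 + (22−18.33)²/18.33 = 4.2429
df = 1
p-value (upper-tail) = 0.03942
At α=0.1: p < α → reject H₀

reject H₀: yes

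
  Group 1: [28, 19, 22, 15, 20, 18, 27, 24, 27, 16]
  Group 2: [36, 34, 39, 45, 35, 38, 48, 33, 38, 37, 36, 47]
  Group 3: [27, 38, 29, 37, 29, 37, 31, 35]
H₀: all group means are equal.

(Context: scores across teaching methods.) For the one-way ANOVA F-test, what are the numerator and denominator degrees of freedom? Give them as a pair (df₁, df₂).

k = 3 groups, N = 30 total
df = (k−1, N−k) = (3−1, 30−3) = (2, 27)

degrees of freedom = [2, 27]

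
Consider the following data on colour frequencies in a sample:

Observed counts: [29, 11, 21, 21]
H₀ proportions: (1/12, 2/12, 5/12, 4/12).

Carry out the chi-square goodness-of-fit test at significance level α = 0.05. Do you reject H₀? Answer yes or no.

n = 82; E_i = n·p_i = [6.83, 13.67, 34.17, 27.33]
χ² = (29−6.83)²/6.83 + (11−13.67)²/13.67 + (21−34.17)²/34.17 + (21−27.33)²/27.33 = 78.9683
df = 3
p-value (upper-tail) = 0.00000
At α=0.05: p < α → reject H₀

reject H₀: yes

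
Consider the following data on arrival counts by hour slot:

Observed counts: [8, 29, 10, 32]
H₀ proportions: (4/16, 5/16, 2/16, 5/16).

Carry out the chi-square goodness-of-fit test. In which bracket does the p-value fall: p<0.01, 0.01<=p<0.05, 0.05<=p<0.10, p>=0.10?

p-value bracket: 0.01<=p<0.05

n = 79; E_i = n·p_i = [19.75, 24.69, 9.88, 24.69]
χ² = (8−19.75)²/19.75 + (29−24.69)²/24.69 + (10−9.88)²/9.88 + (32−24.69)²/24.69 = 9.9114
df = 3
p-value (upper-tail) = 0.01933
→ bracket: 0.01<=p<0.05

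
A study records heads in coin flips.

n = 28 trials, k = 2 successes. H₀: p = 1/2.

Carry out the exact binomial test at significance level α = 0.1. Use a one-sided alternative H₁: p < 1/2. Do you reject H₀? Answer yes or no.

Exact binomial: n=28, k=2, p₀=1/2=0.5000
P(X≤2) from Σ C(n,i)·p₀^i·(1−p₀)^(n−i)
p-value (one-sided, H₁ less) = 0.00000
At α=0.1: p < α → reject H₀

reject H₀: yes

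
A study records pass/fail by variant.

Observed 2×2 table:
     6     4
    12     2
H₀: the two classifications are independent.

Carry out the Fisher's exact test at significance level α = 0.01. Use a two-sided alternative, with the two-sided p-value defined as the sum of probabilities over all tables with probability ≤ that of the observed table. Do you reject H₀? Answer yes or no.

Margins: r₁=10, r₂=14, c₁=18, c₂=6, n=24
p_obs = C(10,6)·C(14,12)/C(24,18); sum pmf over tables with pmf ≤ p_obs
p-value (two-sided) = 0.19206
At α=0.01: p ≥ α → fail to reject H₀

reject H₀: no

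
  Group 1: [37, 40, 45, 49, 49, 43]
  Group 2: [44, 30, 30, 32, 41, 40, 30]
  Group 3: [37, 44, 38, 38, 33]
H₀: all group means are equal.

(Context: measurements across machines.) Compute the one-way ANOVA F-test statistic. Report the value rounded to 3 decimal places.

Group means [43.83, 35.29, 38.00], grand mean 38.889
SSB = Σnᵢ(x̄ᵢ−x̄)² = 241.516; SSW = ΣΣ(x−x̄ᵢ)² = 404.262
MSB = 241.516/2 = 120.7579; MSW = 404.262/15 = 26.9508
F = MSB/MSW = 4.4807
df = (2, 15)

test statistic = 4.481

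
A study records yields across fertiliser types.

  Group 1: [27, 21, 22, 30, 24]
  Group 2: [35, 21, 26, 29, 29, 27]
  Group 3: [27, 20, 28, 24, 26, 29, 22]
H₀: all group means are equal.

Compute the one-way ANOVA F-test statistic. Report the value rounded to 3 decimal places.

test statistic = 1.084

Group means [24.80, 27.83, 25.14], grand mean 25.944
SSB = Σnᵢ(x̄ᵢ−x̄)² = 32.454; SSW = ΣΣ(x−x̄ᵢ)² = 224.490
MSB = 32.454/2 = 16.2270; MSW = 224.490/15 = 14.9660
F = MSB/MSW = 1.0843
df = (2, 15)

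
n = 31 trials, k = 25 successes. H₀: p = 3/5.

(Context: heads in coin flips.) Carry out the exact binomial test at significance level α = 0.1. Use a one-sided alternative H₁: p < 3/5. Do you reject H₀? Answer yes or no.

reject H₀: no

Exact binomial: n=31, k=25, p₀=3/5=0.6000
P(X≤25) from Σ C(n,i)·p₀^i·(1−p₀)^(n−i)
p-value (one-sided, H₁ less) = 0.99600
At α=0.1: p ≥ α → fail to reject H₀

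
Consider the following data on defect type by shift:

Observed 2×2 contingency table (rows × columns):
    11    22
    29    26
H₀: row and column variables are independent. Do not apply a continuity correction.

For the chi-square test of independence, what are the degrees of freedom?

degrees of freedom = 1

df = (r−1)(c−1) = (2−1)·(2−1) = 1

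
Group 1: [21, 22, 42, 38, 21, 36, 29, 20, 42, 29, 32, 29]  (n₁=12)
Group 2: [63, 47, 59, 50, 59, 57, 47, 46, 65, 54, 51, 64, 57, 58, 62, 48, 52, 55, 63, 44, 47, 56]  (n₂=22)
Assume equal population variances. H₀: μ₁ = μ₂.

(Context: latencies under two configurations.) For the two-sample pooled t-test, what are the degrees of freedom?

df = n₁ + n₂ − 2 = 12 + 22 − 2 = 32

degrees of freedom = 32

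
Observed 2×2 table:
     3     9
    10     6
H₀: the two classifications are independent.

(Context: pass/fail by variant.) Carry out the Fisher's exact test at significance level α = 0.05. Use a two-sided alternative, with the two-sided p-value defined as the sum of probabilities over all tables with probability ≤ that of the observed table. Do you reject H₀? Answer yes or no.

reject H₀: no

Margins: r₁=12, r₂=16, c₁=13, c₂=15, n=28
p_obs = C(12,3)·C(16,10)/C(28,13); sum pmf over tables with pmf ≤ p_obs
p-value (two-sided) = 0.06707
At α=0.05: p ≥ α → fail to reject H₀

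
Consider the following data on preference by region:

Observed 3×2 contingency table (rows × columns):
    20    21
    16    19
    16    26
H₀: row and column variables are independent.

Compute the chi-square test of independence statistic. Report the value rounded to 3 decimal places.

test statistic = 1.016

Row totals [41, 35, 42], col totals [52, 66], n=118
χ² = (20−18.07)²/18.07 + (21−22.93)²/22.93 + (16−15.42)²/15.42 + (19−19.58)²/19.58 + (16−18.51)²/18.51 + (26−23.49)²/23.49 = 1.0158
df = 2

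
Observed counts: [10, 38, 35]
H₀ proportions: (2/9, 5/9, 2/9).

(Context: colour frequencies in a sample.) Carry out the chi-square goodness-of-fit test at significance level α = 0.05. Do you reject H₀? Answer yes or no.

reject H₀: yes

n = 83; E_i = n·p_i = [18.44, 46.11, 18.44]
χ² = (10−18.44)²/18.44 + (38−46.11)²/46.11 + (35−18.44)²/18.44 = 20.1530
df = 2
p-value (upper-tail) = 0.00004
At α=0.05: p < α → reject H₀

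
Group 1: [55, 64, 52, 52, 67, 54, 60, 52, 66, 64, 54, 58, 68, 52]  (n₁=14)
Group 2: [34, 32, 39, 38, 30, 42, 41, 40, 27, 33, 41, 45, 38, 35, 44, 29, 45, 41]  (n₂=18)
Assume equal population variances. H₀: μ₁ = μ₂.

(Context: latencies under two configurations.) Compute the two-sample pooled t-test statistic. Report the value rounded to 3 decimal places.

x̄₁=58.429, s₁=6.223, n₁=14
x̄₂=37.444, s₂=5.575, n₂=18
s_p² = [13·6.223² + 17·5.575²]/30 = 34.3958
SE = √(s_p²·(1/14+1/18)) = 2.0899
t = (58.429−37.444)/2.0899 = 10.0407
df = 30

test statistic = 10.041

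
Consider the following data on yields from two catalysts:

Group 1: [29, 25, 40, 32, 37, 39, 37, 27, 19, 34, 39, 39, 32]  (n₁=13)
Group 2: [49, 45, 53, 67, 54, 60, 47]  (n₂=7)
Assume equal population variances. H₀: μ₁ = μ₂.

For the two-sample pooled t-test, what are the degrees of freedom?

df = n₁ + n₂ − 2 = 13 + 7 − 2 = 18

degrees of freedom = 18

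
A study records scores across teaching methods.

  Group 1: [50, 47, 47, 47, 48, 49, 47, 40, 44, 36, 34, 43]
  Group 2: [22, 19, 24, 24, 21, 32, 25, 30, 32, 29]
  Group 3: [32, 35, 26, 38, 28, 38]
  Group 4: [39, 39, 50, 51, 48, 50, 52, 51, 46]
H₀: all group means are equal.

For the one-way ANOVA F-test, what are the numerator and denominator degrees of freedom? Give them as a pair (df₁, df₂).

degrees of freedom = [3, 33]

k = 4 groups, N = 37 total
df = (k−1, N−k) = (4−1, 37−4) = (3, 33)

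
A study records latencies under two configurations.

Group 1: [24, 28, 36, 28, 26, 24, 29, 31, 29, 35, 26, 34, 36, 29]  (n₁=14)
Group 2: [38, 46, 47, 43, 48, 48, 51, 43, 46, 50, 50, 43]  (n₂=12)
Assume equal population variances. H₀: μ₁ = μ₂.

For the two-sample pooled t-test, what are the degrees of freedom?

degrees of freedom = 24

df = n₁ + n₂ − 2 = 14 + 12 − 2 = 24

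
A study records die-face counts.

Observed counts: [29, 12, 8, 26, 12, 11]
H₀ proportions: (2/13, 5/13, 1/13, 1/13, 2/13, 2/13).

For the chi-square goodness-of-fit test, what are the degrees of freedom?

df = k − 1 = 6 − 1 = 5

degrees of freedom = 5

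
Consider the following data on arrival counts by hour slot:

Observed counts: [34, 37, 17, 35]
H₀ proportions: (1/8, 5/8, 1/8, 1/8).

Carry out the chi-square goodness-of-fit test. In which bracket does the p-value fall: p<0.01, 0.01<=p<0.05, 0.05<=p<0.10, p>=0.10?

n = 123; E_i = n·p_i = [15.38, 76.88, 15.38, 15.38]
χ² = (34−15.38)²/15.38 + (37−76.88)²/76.88 + (17−15.38)²/15.38 + (35−15.38)²/15.38 = 68.4667
df = 3
p-value (upper-tail) = 0.00000
→ bracket: p<0.01

p-value bracket: p<0.01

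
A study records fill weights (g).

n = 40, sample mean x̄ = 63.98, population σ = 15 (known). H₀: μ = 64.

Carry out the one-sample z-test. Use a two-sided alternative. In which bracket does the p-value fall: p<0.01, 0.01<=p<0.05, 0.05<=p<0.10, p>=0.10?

p-value bracket: p>=0.10

SE = σ/√n = 15/√40 = 2.3717
z = (x̄−μ₀)/SE = (63.98−64)/2.3717 = -0.0084
p-value (two-sided) = 0.99327
→ bracket: p>=0.10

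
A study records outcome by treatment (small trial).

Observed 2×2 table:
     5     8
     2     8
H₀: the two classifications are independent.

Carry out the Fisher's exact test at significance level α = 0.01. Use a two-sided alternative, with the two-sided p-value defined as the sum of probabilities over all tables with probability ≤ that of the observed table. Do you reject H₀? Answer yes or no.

reject H₀: no

Margins: r₁=13, r₂=10, c₁=7, c₂=16, n=23
p_obs = C(13,5)·C(10,2)/C(23,7); sum pmf over tables with pmf ≤ p_obs
p-value (two-sided) = 0.40503
At α=0.01: p ≥ α → fail to reject H₀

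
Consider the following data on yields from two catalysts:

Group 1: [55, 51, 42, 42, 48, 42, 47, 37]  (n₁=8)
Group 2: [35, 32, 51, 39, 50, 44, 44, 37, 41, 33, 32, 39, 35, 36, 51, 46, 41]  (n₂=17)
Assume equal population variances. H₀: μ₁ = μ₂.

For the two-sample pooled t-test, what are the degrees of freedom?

degrees of freedom = 23

df = n₁ + n₂ − 2 = 8 + 17 − 2 = 23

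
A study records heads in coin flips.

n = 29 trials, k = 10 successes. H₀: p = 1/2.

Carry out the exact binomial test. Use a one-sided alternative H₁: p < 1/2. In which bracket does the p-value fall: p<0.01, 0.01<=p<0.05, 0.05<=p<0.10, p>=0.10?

p-value bracket: 0.05<=p<0.10

Exact binomial: n=29, k=10, p₀=1/2=0.5000
P(X≤10) from Σ C(n,i)·p₀^i·(1−p₀)^(n−i)
p-value (one-sided, H₁ less) = 0.06802
→ bracket: 0.05<=p<0.10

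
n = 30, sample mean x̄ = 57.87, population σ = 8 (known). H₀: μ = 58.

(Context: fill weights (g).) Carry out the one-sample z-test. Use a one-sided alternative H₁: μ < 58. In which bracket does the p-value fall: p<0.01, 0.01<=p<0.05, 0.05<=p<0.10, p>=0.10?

p-value bracket: p>=0.10

SE = σ/√n = 8/√30 = 1.4606
z = (x̄−μ₀)/SE = (57.87−58)/1.4606 = -0.0890
p-value (one-sided, H₁ less) = 0.46454
→ bracket: p>=0.10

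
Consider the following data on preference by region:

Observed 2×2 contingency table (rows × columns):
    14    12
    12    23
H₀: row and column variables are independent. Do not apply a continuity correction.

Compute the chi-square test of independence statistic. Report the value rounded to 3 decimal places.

Row totals [26, 35], col totals [26, 35], n=61
χ² = (14−11.08)²/11.08 + (12−14.92)²/14.92 + (12−14.92)²/14.92 + (23−20.08)²/20.08 = 2.3339
df = 1

test statistic = 2.334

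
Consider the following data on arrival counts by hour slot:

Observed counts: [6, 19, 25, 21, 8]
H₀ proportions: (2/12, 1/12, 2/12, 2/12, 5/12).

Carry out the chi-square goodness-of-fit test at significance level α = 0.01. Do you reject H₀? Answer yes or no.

n = 79; E_i = n·p_i = [13.17, 6.58, 13.17, 13.17, 32.92]
χ² = (6−13.17)²/13.17 + (19−6.58)²/6.58 + (25−13.17)²/13.17 + (21−13.17)²/13.17 + (8−32.92)²/32.92 = 61.4759
df = 4
p-value (upper-tail) = 0.00000
At α=0.01: p < α → reject H₀

reject H₀: yes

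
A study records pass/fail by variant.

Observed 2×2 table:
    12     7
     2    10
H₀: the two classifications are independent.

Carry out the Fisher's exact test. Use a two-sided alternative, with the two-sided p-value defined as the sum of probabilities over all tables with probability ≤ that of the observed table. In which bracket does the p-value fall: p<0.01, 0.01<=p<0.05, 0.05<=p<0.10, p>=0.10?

Margins: r₁=19, r₂=12, c₁=14, c₂=17, n=31
p_obs = C(19,12)·C(12,2)/C(31,14); sum pmf over tables with pmf ≤ p_obs
p-value (two-sided) = 0.02447
→ bracket: 0.01<=p<0.05

p-value bracket: 0.01<=p<0.05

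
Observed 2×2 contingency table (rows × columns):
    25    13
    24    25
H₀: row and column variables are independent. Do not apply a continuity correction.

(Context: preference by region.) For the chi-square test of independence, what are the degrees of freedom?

df = (r−1)(c−1) = (2−1)·(2−1) = 1

degrees of freedom = 1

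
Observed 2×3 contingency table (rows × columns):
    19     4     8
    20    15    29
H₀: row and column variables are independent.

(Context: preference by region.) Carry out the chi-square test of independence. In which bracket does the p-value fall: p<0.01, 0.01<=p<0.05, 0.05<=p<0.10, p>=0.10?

Row totals [31, 64], col totals [39, 19, 37], n=95
χ² = (19−12.73)²/12.73 + (4−6.20)²/6.20 + (8−12.07)²/12.07 + (20−26.27)²/26.27 + (15−12.80)²/12.80 + (29−24.93)²/24.93 = 7.7898
df = 2
p-value (upper-tail) = 0.02035
→ bracket: 0.01<=p<0.05

p-value bracket: 0.01<=p<0.05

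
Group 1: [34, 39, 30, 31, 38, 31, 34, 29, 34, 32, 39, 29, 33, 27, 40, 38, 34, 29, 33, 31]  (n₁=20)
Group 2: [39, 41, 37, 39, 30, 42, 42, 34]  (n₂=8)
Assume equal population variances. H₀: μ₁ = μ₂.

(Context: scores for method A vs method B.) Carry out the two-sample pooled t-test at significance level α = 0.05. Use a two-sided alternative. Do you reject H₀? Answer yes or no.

x̄₁=33.250, s₁=3.837, n₁=20
x̄₂=38.000, s₂=4.209, n₂=8
s_p² = [19·3.837² + 7·4.209²]/26 = 15.5288
SE = √(s_p²·(1/20+1/8)) = 1.6485
t = (33.250−38.000)/1.6485 = -2.8814
df = 26
p-value (two-sided) = 0.00783
At α=0.05: p < α → reject H₀

reject H₀: yes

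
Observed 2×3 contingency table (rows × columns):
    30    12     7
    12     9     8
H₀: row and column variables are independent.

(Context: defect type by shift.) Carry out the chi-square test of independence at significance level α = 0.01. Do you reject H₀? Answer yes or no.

reject H₀: no

Row totals [49, 29], col totals [42, 21, 15], n=78
χ² = (30−26.38)²/26.38 + (12−13.19)²/13.19 + (7−9.42)²/9.42 + (12−15.62)²/15.62 + (9−7.81)²/7.81 + (8−5.58)²/5.58 = 3.2982
df = 2
p-value (upper-tail) = 0.19223
At α=0.01: p ≥ α → fail to reject H₀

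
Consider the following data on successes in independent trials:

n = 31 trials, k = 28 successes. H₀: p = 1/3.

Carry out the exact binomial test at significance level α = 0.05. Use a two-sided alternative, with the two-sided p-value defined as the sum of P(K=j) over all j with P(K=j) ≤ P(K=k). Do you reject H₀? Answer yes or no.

Exact binomial: n=31, k=28, p₀=1/3=0.3333
P(X=j) = C(n,j)·p₀^j·(1−p₀)^(n−j); p = Σ P(X=j) over j with P(X=j) ≤ P(X=28)
p-value (two-sided) = 0.00000
At α=0.05: p < α → reject H₀

reject H₀: yes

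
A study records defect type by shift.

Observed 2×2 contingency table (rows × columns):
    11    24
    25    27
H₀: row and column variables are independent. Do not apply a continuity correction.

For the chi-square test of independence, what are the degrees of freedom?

df = (r−1)(c−1) = (2−1)·(2−1) = 1

degrees of freedom = 1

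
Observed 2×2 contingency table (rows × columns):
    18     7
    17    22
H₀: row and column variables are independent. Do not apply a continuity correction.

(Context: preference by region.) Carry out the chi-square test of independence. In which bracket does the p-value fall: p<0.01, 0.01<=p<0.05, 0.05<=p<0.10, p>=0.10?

Row totals [25, 39], col totals [35, 29], n=64
χ² = (18−13.67)²/13.67 + (7−11.33)²/11.33 + (17−21.33)²/21.33 + (22−17.67)²/17.67 = 4.9621
df = 1
p-value (upper-tail) = 0.02591
→ bracket: 0.01<=p<0.05

p-value bracket: 0.01<=p<0.05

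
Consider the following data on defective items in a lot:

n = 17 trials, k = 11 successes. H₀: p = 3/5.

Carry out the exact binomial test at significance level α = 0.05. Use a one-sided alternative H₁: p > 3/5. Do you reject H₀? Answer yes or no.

Exact binomial: n=17, k=11, p₀=3/5=0.6000
P(X≥11) from Σ C(n,i)·p₀^i·(1−p₀)^(n−i)
p-value (one-sided, H₁ greater) = 0.44784
At α=0.05: p ≥ α → fail to reject H₀

reject H₀: no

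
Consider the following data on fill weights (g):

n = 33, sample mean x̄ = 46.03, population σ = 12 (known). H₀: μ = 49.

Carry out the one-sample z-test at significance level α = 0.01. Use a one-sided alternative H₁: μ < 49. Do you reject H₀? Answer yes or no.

SE = σ/√n = 12/√33 = 2.0889
z = (x̄−μ₀)/SE = (46.03−49)/2.0889 = -1.4218
p-value (one-sided, H₁ less) = 0.07755
At α=0.01: p ≥ α → fail to reject H₀

reject H₀: no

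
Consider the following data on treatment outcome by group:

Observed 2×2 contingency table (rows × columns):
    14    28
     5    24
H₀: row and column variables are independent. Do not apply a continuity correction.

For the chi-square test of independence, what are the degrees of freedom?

df = (r−1)(c−1) = (2−1)·(2−1) = 1

degrees of freedom = 1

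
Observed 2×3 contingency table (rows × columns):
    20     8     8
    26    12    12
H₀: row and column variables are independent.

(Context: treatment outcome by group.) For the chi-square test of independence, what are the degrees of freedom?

df = (r−1)(c−1) = (2−1)·(3−1) = 2

degrees of freedom = 2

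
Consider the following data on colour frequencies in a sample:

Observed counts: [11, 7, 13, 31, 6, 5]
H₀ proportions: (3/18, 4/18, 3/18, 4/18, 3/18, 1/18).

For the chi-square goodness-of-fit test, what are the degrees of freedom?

df = k − 1 = 6 − 1 = 5

degrees of freedom = 5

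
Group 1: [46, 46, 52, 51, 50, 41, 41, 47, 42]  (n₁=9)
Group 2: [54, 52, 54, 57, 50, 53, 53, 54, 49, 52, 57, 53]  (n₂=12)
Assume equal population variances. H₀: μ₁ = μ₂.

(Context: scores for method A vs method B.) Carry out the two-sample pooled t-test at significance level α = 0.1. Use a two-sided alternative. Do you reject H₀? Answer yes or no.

reject H₀: yes

x̄₁=46.222, s₁=4.236, n₁=9
x̄₂=53.167, s₂=2.368, n₂=12
s_p² = [8·4.236² + 11·2.368²]/19 = 10.8012
SE = √(s_p²·(1/9+1/12)) = 1.4492
t = (46.222−53.167)/1.4492 = -4.7919
df = 19
p-value (two-sided) = 0.00013
At α=0.1: p < α → reject H₀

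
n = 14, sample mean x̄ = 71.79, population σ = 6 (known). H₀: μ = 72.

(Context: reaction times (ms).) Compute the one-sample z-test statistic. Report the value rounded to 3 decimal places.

SE = σ/√n = 6/√14 = 1.6036
z = (x̄−μ₀)/SE = (71.79−72)/1.6036 = -0.1310

test statistic = -0.131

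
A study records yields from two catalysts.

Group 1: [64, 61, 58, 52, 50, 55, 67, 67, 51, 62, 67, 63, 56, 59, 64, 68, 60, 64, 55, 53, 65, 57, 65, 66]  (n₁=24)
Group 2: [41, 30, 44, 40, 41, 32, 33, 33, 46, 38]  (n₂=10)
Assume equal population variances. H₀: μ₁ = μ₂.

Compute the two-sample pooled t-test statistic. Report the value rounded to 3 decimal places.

x̄₁=60.375, s₁=5.632, n₁=24
x̄₂=37.800, s₂=5.493, n₂=10
s_p² = [23·5.632² + 9·5.493²]/32 = 31.2883
SE = √(s_p²·(1/24+1/10)) = 2.1054
t = (60.375−37.800)/2.1054 = 10.7227
df = 32

test statistic = 10.723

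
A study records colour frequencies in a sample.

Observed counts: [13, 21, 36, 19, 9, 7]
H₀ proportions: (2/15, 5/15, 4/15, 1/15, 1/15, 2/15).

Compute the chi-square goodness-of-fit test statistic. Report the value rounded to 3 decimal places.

n = 105; E_i = n·p_i = [14.00, 35.00, 28.00, 7.00, 7.00, 14.00]
χ² = (13−14.00)²/14.00 + (21−35.00)²/35.00 + (36−28.00)²/28.00 + (19−7.00)²/7.00 + (9−7.00)²/7.00 + (7−14.00)²/14.00 = 32.6000
df = 5

test statistic = 32.600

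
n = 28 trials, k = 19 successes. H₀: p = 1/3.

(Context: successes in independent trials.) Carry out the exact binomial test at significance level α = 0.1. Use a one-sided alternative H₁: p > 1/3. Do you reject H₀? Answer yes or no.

Exact binomial: n=28, k=19, p₀=1/3=0.3333
P(X≥19) from Σ C(n,i)·p₀^i·(1−p₀)^(n−i)
p-value (one-sided, H₁ greater) = 0.00020
At α=0.1: p < α → reject H₀

reject H₀: yes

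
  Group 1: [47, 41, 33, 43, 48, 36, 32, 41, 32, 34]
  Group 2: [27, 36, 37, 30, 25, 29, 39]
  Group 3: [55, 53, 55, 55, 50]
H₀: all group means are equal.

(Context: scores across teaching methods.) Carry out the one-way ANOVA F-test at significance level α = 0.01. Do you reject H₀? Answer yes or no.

Group means [38.70, 31.86, 53.60], grand mean 39.909
SSB = Σnᵢ(x̄ᵢ−x̄)² = 1405.661; SSW = ΣΣ(x−x̄ᵢ)² = 532.157
MSB = 1405.661/2 = 702.8305; MSW = 532.157/19 = 28.0083
F = MSB/MSW = 25.0937
df = (2, 19)
p-value (upper-tail) = 0.00000
At α=0.01: p < α → reject H₀

reject H₀: yes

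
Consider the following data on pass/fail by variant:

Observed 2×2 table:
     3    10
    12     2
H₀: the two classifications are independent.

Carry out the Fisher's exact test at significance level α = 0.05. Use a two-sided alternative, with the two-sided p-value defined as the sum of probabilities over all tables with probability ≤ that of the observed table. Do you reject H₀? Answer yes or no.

Margins: r₁=13, r₂=14, c₁=15, c₂=12, n=27
p_obs = C(13,3)·C(14,12)/C(27,15); sum pmf over tables with pmf ≤ p_obs
p-value (two-sided) = 0.00184
At α=0.05: p < α → reject H₀

reject H₀: yes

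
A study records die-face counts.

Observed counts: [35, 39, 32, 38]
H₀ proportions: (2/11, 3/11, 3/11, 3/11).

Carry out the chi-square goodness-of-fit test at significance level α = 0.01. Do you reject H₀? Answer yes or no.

reject H₀: no

n = 144; E_i = n·p_i = [26.18, 39.27, 39.27, 39.27]
χ² = (35−26.18)²/26.18 + (39−39.27)²/39.27 + (32−39.27)²/39.27 + (38−39.27)²/39.27 = 4.3600
df = 3
p-value (upper-tail) = 0.22513
At α=0.01: p ≥ α → fail to reject H₀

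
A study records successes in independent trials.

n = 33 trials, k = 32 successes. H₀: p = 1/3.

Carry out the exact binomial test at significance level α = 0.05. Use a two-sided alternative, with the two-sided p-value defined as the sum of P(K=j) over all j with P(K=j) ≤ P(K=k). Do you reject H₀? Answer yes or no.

reject H₀: yes

Exact binomial: n=33, k=32, p₀=1/3=0.3333
P(X=j) = C(n,j)·p₀^j·(1−p₀)^(n−j); p = Σ P(X=j) over j with P(X=j) ≤ P(X=32)
p-value (two-sided) = 0.00000
At α=0.05: p < α → reject H₀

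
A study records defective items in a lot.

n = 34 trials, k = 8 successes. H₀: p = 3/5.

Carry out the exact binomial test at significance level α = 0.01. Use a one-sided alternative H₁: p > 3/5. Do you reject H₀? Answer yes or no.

reject H₀: no

Exact binomial: n=34, k=8, p₀=3/5=0.6000
P(X≥8) from Σ C(n,i)·p₀^i·(1−p₀)^(n−i)
p-value (one-sided, H₁ greater) = 1.00000
At α=0.01: p ≥ α → fail to reject H₀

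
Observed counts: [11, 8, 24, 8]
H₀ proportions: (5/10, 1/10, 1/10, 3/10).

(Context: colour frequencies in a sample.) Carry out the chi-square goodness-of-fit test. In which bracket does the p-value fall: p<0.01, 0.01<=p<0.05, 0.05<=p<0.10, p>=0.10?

n = 51; E_i = n·p_i = [25.50, 5.10, 5.10, 15.30]
χ² = (11−25.50)²/25.50 + (8−5.10)²/5.10 + (24−5.10)²/5.10 + (8−15.30)²/15.30 = 83.4183
df = 3
p-value (upper-tail) = 0.00000
→ bracket: p<0.01

p-value bracket: p<0.01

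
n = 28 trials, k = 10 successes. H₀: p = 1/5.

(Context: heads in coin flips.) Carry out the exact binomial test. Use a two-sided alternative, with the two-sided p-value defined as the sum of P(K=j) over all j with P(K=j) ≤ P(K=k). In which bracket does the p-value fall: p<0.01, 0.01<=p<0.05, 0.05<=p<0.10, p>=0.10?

Exact binomial: n=28, k=10, p₀=1/5=0.2000
P(X=j) = C(n,j)·p₀^j·(1−p₀)^(n−j); p = Σ P(X=j) over j with P(X=j) ≤ P(X=10)
p-value (two-sided) = 0.05454
→ bracket: 0.05<=p<0.10

p-value bracket: 0.05<=p<0.10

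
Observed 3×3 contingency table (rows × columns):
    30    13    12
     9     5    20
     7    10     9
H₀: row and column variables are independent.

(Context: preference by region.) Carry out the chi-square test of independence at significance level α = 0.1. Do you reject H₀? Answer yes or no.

Row totals [55, 34, 26], col totals [46, 28, 41], n=115
χ² = (30−22.00)²/22.00 + (13−13.39)²/13.39 + (12−19.61)²/19.61 + (9−13.60)²/13.60 + (5−8.28)²/8.28 + (20−12.12)²/12.12 + (7−10.40)²/10.40 + (10−6.33)²/6.33 + (9−9.27)²/9.27 = 17.0938
df = 4
p-value (upper-tail) = 0.00185
At α=0.1: p < α → reject H₀

reject H₀: yes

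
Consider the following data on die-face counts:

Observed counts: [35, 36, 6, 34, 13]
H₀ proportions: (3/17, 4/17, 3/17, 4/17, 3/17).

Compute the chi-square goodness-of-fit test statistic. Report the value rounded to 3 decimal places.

test statistic = 25.390

n = 124; E_i = n·p_i = [21.88, 29.18, 21.88, 29.18, 21.88]
χ² = (35−21.88)²/21.88 + (36−29.18)²/29.18 + (6−21.88)²/21.88 + (34−29.18)²/29.18 + (13−21.88)²/21.88 = 25.3898
df = 4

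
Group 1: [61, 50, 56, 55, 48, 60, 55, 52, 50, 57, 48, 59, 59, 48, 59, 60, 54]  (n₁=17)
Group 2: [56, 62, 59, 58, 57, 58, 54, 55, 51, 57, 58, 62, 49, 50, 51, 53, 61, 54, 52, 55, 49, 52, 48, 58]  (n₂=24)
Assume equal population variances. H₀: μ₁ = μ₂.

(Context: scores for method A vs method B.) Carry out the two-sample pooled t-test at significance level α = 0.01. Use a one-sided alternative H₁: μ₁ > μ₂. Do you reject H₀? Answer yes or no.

reject H₀: no

x̄₁=54.765, s₁=4.644, n₁=17
x̄₂=54.958, s₂=4.154, n₂=24
s_p² = [16·4.644² + 23·4.154²]/39 = 19.0261
SE = √(s_p²·(1/17+1/24)) = 1.3827
t = (54.765−54.958)/1.3827 = -0.1400
df = 39
p-value (one-sided, H₁ greater) = 0.55532
At α=0.01: p ≥ α → fail to reject H₀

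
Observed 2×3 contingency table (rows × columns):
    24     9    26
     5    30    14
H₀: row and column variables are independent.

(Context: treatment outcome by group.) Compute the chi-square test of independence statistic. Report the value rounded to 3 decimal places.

test statistic = 26.659

Row totals [59, 49], col totals [29, 39, 40], n=108
χ² = (24−15.84)²/15.84 + (9−21.31)²/21.31 + (26−21.85)²/21.85 + (5−13.16)²/13.16 + (30−17.69)²/17.69 + (14−18.15)²/18.15 = 26.6586
df = 2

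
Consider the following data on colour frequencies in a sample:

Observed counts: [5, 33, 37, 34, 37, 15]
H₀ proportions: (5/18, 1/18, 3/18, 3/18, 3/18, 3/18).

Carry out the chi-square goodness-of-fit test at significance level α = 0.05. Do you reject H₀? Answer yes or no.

reject H₀: yes

n = 161; E_i = n·p_i = [44.72, 8.94, 26.83, 26.83, 26.83, 26.83]
χ² = (5−44.72)²/44.72 + (33−8.94)²/8.94 + (37−26.83)²/26.83 + (34−26.83)²/26.83 + (37−26.83)²/26.83 + (15−26.83)²/26.83 = 114.8137
df = 5
p-value (upper-tail) = 0.00000
At α=0.05: p < α → reject H₀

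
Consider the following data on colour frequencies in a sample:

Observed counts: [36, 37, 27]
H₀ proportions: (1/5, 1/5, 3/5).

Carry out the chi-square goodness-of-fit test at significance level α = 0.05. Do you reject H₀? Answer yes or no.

n = 100; E_i = n·p_i = [20.00, 20.00, 60.00]
χ² = (36−20.00)²/20.00 + (37−20.00)²/20.00 + (27−60.00)²/60.00 = 45.4000
df = 2
p-value (upper-tail) = 0.00000
At α=0.05: p < α → reject H₀

reject H₀: yes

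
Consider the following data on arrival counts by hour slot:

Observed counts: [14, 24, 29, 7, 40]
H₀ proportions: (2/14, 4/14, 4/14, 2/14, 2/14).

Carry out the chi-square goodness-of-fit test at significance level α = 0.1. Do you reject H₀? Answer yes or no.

reject H₀: yes

n = 114; E_i = n·p_i = [16.29, 32.57, 32.57, 16.29, 16.29]
χ² = (14−16.29)²/16.29 + (24−32.57)²/32.57 + (29−32.57)²/32.57 + (7−16.29)²/16.29 + (40−16.29)²/16.29 = 42.7939
df = 4
p-value (upper-tail) = 0.00000
At α=0.1: p < α → reject H₀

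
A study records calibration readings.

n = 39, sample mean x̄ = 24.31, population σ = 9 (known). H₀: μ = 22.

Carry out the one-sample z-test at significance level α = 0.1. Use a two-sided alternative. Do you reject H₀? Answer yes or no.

reject H₀: no

SE = σ/√n = 9/√39 = 1.4412
z = (x̄−μ₀)/SE = (24.31−22)/1.4412 = 1.6029
p-value (two-sided) = 0.10896
At α=0.1: p ≥ α → fail to reject H₀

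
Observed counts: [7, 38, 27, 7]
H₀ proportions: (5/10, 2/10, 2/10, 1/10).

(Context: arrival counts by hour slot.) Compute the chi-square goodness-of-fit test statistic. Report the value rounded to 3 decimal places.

n = 79; E_i = n·p_i = [39.50, 15.80, 15.80, 7.90]
χ² = (7−39.50)²/39.50 + (38−15.80)²/15.80 + (27−15.80)²/15.80 + (7−7.90)²/7.90 = 65.9747
df = 3

test statistic = 65.975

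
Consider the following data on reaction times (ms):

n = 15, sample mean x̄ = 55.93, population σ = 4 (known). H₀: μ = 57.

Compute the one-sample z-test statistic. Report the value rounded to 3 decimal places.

test statistic = -1.036

SE = σ/√n = 4/√15 = 1.0328
z = (x̄−μ₀)/SE = (55.93−57)/1.0328 = -1.0360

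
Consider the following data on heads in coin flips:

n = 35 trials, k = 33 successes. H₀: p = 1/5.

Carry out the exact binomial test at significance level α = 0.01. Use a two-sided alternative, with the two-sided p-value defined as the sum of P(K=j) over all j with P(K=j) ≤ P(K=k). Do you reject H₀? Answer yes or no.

reject H₀: yes

Exact binomial: n=35, k=33, p₀=1/5=0.2000
P(X=j) = C(n,j)·p₀^j·(1−p₀)^(n−j); p = Σ P(X=j) over j with P(X=j) ≤ P(X=33)
p-value (two-sided) = 0.00000
At α=0.01: p < α → reject H₀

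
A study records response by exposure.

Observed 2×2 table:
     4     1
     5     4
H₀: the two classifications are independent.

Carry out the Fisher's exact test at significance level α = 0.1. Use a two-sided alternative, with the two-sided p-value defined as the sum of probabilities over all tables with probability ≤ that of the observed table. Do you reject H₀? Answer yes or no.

Margins: r₁=5, r₂=9, c₁=9, c₂=5, n=14
p_obs = C(5,4)·C(9,5)/C(14,9); sum pmf over tables with pmf ≤ p_obs
p-value (two-sided) = 0.58042
At α=0.1: p ≥ α → fail to reject H₀

reject H₀: no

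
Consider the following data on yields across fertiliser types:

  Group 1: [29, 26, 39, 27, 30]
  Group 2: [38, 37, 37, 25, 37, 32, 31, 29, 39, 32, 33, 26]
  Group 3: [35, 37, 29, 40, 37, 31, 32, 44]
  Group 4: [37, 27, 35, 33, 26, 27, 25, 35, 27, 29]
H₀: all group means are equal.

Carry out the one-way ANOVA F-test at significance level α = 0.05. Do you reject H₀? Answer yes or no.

reject H₀: no

Group means [30.20, 33.00, 35.62, 30.10], grand mean 32.371
SSB = Σnᵢ(x̄ᵢ−x̄)² = 164.596; SSW = ΣΣ(x−x̄ᵢ)² = 699.575
MSB = 164.596/3 = 54.8655; MSW = 699.575/31 = 22.5669
F = MSB/MSW = 2.4312
df = (3, 31)
p-value (upper-tail) = 0.08383
At α=0.05: p ≥ α → fail to reject H₀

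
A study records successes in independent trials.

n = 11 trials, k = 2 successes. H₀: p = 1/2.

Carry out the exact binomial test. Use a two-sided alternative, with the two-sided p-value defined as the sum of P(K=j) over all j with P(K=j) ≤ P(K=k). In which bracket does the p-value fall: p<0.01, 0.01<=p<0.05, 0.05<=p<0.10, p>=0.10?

Exact binomial: n=11, k=2, p₀=1/2=0.5000
P(X=j) = C(n,j)·p₀^j·(1−p₀)^(n−j); p = Σ P(X=j) over j with P(X=j) ≤ P(X=2)
p-value (two-sided) = 0.06543
→ bracket: 0.05<=p<0.10

p-value bracket: 0.05<=p<0.10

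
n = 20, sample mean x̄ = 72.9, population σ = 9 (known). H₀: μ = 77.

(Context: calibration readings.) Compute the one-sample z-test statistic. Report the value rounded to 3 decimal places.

SE = σ/√n = 9/√20 = 2.0125
z = (x̄−μ₀)/SE = (72.9−77)/2.0125 = -2.0373

test statistic = -2.037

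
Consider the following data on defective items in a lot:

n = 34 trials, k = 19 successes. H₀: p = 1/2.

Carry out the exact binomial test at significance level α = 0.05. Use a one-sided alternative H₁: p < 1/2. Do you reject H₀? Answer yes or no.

reject H₀: no

Exact binomial: n=34, k=19, p₀=1/2=0.5000
P(X≤19) from Σ C(n,i)·p₀^i·(1−p₀)^(n−i)
p-value (one-sided, H₁ less) = 0.80424
At α=0.05: p ≥ α → fail to reject H₀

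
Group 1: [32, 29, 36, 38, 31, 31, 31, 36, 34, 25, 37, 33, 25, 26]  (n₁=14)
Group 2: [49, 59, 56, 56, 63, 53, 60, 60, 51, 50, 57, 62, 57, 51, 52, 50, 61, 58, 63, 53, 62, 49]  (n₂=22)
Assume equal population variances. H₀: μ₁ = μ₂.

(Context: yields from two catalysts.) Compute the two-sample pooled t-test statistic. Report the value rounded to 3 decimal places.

test statistic = -15.238

x̄₁=31.714, s₁=4.322, n₁=14
x̄₂=56.000, s₂=4.860, n₂=22
s_p² = [13·4.322² + 21·4.860²]/34 = 21.7311
SE = √(s_p²·(1/14+1/22)) = 1.5937
t = (31.714−56.000)/1.5937 = -15.2382
df = 34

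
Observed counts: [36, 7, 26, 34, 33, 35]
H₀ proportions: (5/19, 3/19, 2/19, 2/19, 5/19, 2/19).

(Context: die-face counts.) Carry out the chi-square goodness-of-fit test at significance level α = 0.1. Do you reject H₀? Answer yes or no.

reject H₀: yes

n = 171; E_i = n·p_i = [45.00, 27.00, 18.00, 18.00, 45.00, 18.00]
χ² = (36−45.00)²/45.00 + (7−27.00)²/27.00 + (26−18.00)²/18.00 + (34−18.00)²/18.00 + (33−45.00)²/45.00 + (35−18.00)²/18.00 = 53.6481
df = 5
p-value (upper-tail) = 0.00000
At α=0.1: p < α → reject H₀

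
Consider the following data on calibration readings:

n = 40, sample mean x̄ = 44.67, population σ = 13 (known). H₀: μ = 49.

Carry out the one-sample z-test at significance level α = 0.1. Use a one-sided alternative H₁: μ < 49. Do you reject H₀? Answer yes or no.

reject H₀: yes

SE = σ/√n = 13/√40 = 2.0555
z = (x̄−μ₀)/SE = (44.67−49)/2.0555 = -2.1066
p-value (one-sided, H₁ less) = 0.01758
At α=0.1: p < α → reject H₀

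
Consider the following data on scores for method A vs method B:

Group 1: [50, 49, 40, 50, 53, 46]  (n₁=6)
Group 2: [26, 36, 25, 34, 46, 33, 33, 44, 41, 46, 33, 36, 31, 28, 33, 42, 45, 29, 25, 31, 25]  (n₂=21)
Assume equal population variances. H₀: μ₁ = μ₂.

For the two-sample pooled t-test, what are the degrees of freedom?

df = n₁ + n₂ − 2 = 6 + 21 − 2 = 25

degrees of freedom = 25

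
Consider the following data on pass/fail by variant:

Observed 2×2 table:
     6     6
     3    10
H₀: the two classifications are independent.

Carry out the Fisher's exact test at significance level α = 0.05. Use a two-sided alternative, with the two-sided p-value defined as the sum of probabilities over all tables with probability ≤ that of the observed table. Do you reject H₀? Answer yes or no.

reject H₀: no

Margins: r₁=12, r₂=13, c₁=9, c₂=16, n=25
p_obs = C(12,6)·C(13,3)/C(25,9); sum pmf over tables with pmf ≤ p_obs
p-value (two-sided) = 0.22619
At α=0.05: p ≥ α → fail to reject H₀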